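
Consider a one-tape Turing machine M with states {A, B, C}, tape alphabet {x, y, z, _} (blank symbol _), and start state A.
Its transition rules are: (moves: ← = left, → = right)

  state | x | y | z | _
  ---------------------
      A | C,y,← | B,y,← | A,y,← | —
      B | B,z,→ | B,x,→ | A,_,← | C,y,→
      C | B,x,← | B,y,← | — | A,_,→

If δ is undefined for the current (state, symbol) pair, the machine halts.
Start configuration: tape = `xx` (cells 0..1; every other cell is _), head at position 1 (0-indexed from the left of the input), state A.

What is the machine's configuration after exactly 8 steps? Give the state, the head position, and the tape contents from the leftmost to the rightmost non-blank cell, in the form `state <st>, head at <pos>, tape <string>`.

state C, head at 3, tape xzxy

state=A head=1 tape=_x[x]__   (A,x)→(C,y,←)
state=C head=0 tape=_[x]y__   (C,x)→(B,x,←)
state=B head=-1 tape=[_]xy__   (B,_)→(C,y,→)
state=C head=0 tape=y[x]y__   (C,x)→(B,x,←)
state=B head=-1 tape=[y]xy__   (B,y)→(B,x,→)
state=B head=0 tape=x[x]y__   (B,x)→(B,z,→)
state=B head=1 tape=xz[y]__   (B,y)→(B,x,→)
state=B head=2 tape=xzx[_]_   (B,_)→(C,y,→)
state=C head=3 tape=xzxy[_]
After 8 steps: state C, head at 3, tape xzxy.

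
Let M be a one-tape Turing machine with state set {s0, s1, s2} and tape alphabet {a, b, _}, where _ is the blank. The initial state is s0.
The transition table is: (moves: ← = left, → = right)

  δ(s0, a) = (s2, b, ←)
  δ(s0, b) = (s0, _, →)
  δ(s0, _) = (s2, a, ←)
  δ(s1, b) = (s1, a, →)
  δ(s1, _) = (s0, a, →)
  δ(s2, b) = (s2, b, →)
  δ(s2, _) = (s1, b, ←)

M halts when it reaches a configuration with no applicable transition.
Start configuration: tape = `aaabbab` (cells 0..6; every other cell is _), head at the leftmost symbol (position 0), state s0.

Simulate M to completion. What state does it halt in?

s0 | __[a]aabbab_   read a → write b, move ←, go to s2
s2 | _[_]baabbab_   read _ → write b, move ←, go to s1
s1 | [_]bbaabbab_   read _ → write a, move →, go to s0
s0 | a[b]baabbab_   read b → write _, move →, go to s0
s0 | a_[b]aabbab_   read b → write _, move →, go to s0
s0 | a__[a]abbab_   read a → write b, move ←, go to s2
s2 | a_[_]babbab_   read _ → write b, move ←, go to s1
s1 | a[_]bbabbab_   read _ → write a, move →, go to s0
s0 | aa[b]babbab_   read b → write _, move →, go to s0
s0 | aa_[b]abbab_   read b → write _, move →, go to s0
s0 | aa__[a]bbab_   read a → write b, move ←, go to s2
s2 | aa_[_]bbbab_   read _ → write b, move ←, go to s1
s1 | aa[_]bbbbab_   read _ → write a, move →, go to s0
s0 | aaa[b]bbbab_   read b → write _, move →, go to s0
s0 | aaa_[b]bbab_   read b → write _, move →, go to s0
s0 | aaa__[b]bab_   read b → write _, move →, go to s0
s0 | aaa___[b]ab_   read b → write _, move →, go to s0
s0 | aaa____[a]b_   read a → write b, move ←, go to s2
s2 | aaa___[_]bb_   read _ → write b, move ←, go to s1
s1 | aaa__[_]bbb_   read _ → write a, move →, go to s0
s0 | aaa__a[b]bb_   read b → write _, move →, go to s0
s0 | aaa__a_[b]b_   read b → write _, move →, go to s0
s0 | aaa__a__[b]_   read b → write _, move →, go to s0
s0 | aaa__a___[_]   read _ → write a, move ←, go to s2
s2 | aaa__a__[_]a   read _ → write b, move ←, go to s1
s1 | aaa__a_[_]ba   read _ → write a, move →, go to s0
s0 | aaa__a_a[b]a   read b → write _, move →, go to s0
s0 | aaa__a_a_[a]   read a → write b, move ←, go to s2
s2 | aaa__a_a[_]b   read _ → write b, move ←, go to s1
s1 | aaa__a_[a]bb
No transition is defined for (s1, a); M halts in state s1.

s1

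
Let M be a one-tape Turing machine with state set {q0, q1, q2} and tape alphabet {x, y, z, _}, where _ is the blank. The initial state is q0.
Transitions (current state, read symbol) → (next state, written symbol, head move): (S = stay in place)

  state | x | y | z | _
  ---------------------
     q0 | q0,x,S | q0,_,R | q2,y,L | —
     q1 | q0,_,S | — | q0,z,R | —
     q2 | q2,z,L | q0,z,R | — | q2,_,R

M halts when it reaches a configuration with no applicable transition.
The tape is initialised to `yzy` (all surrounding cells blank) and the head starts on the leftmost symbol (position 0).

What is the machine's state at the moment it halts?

q0 | [y]zy_   read y → write _, move R, go to q0
q0 | _[z]y_   read z → write y, move L, go to q2
q2 | [_]yy_   read _ → write _, move R, go to q2
q2 | _[y]y_   read y → write z, move R, go to q0
q0 | _z[y]_   read y → write _, move R, go to q0
q0 | _z_[_]
No transition is defined for (q0, _); M halts in state q0.

q0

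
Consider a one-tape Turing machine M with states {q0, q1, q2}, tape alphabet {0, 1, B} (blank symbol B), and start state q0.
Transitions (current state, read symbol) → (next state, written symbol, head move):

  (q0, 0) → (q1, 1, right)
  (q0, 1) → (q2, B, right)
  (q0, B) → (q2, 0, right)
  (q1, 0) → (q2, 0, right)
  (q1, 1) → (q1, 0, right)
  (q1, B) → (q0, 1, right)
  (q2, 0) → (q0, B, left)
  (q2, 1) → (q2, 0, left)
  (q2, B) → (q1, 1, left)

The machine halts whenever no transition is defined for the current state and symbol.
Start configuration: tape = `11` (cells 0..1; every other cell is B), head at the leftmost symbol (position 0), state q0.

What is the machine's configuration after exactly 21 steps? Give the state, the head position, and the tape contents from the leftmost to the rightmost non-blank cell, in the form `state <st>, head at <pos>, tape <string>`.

q0 | B[1]1   read 1 → write B, move right, go to q2
q2 | BB[1]   read 1 → write 0, move left, go to q2
q2 | B[B]0   read B → write 1, move left, go to q1
q1 | [B]10   read B → write 1, move right, go to q0
q0 | 1[1]0   read 1 → write B, move right, go to q2
q2 | 1B[0]   read 0 → write B, move left, go to q0
q0 | 1[B]B   read B → write 0, move right, go to q2
q2 | 10[B]   read B → write 1, move left, go to q1
q1 | 1[0]1   read 0 → write 0, move right, go to q2
q2 | 10[1]   read 1 → write 0, move left, go to q2
q2 | 1[0]0   read 0 → write B, move left, go to q0
q0 | [1]B0   read 1 → write B, move right, go to q2
q2 | B[B]0   read B → write 1, move left, go to q1
q1 | [B]10   read B → write 1, move right, go to q0
q0 | 1[1]0   read 1 → write B, move right, go to q2
q2 | 1B[0]   read 0 → write B, move left, go to q0
q0 | 1[B]B   read B → write 0, move right, go to q2
q2 | 10[B]   read B → write 1, move left, go to q1
q1 | 1[0]1   read 0 → write 0, move right, go to q2
q2 | 10[1]   read 1 → write 0, move left, go to q2
q2 | 1[0]0   read 0 → write B, move left, go to q0
q0 | [1]B0
After 21 steps: state q0, head at -1, tape 1B0.

state q0, head at -1, tape 1B0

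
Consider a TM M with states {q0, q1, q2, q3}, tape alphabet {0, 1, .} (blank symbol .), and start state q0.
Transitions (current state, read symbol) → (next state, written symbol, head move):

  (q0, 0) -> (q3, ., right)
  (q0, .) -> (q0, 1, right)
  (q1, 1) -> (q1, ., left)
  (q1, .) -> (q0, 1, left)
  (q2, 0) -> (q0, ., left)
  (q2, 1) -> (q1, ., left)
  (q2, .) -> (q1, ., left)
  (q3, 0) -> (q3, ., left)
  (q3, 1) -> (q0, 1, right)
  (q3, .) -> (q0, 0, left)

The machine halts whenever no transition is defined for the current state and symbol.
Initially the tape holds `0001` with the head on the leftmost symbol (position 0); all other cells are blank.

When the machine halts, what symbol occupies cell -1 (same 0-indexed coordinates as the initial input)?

state=q0 head=0 tape=.[0]001   (q0,0)→(q3,.,right)
state=q3 head=1 tape=..[0]01   (q3,0)→(q3,.,left)
state=q3 head=0 tape=.[.].01   (q3,.)→(q0,0,left)
state=q0 head=-1 tape=[.]0.01   (q0,.)→(q0,1,right)
state=q0 head=0 tape=1[0].01   (q0,0)→(q3,.,right)
state=q3 head=1 tape=1.[.]01   (q3,.)→(q0,0,left)
state=q0 head=0 tape=1[.]001   (q0,.)→(q0,1,right)
state=q0 head=1 tape=11[0]01   (q0,0)→(q3,.,right)
state=q3 head=2 tape=11.[0]1   (q3,0)→(q3,.,left)
state=q3 head=1 tape=11[.].1   (q3,.)→(q0,0,left)
state=q0 head=0 tape=1[1]0.1
Cell -1 holds 1 when M halts.

1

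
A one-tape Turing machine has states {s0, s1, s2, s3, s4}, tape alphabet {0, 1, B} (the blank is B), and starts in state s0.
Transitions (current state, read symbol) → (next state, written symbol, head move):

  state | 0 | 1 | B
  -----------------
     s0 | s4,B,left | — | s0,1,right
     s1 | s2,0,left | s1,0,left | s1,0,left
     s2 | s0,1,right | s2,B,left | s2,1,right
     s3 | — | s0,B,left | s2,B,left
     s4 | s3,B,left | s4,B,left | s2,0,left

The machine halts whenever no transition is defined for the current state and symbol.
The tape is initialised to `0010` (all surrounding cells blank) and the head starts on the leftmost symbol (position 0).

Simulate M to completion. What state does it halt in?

s0 | BBBB[0]010   read 0 → write B, move left, go to s4
s4 | BBB[B]B010   read B → write 0, move left, go to s2
s2 | BB[B]0B010   read B → write 1, move right, go to s2
s2 | BB1[0]B010   read 0 → write 1, move right, go to s0
s0 | BB11[B]010   read B → write 1, move right, go to s0
s0 | BB111[0]10   read 0 → write B, move left, go to s4
s4 | BB11[1]B10   read 1 → write B, move left, go to s4
s4 | BB1[1]BB10   read 1 → write B, move left, go to s4
s4 | BB[1]BBB10   read 1 → write B, move left, go to s4
s4 | B[B]BBBB10   read B → write 0, move left, go to s2
s2 | [B]0BBBB10   read B → write 1, move right, go to s2
s2 | 1[0]BBBB10   read 0 → write 1, move right, go to s0
s0 | 11[B]BBB10   read B → write 1, move right, go to s0
s0 | 111[B]BB10   read B → write 1, move right, go to s0
s0 | 1111[B]B10   read B → write 1, move right, go to s0
s0 | 11111[B]10   read B → write 1, move right, go to s0
s0 | 111111[1]0
No transition is defined for (s0, 1); M halts in state s0.

s0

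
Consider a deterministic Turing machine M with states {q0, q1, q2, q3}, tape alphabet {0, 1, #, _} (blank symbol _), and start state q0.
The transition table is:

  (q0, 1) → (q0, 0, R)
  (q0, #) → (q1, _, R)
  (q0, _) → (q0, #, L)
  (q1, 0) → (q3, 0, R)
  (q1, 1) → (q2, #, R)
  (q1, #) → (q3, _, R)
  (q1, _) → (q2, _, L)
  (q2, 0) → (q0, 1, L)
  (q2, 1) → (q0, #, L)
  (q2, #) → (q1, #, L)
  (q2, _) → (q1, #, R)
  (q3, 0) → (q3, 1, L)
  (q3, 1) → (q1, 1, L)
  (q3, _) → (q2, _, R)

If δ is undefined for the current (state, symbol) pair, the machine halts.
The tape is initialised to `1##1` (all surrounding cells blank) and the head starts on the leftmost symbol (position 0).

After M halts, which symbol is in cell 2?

_

q0 | [1]##1   read 1 → write 0, move R, go to q0
q0 | 0[#]#1   read # → write _, move R, go to q1
q1 | 0_[#]1   read # → write _, move R, go to q3
q3 | 0__[1]   read 1 → write 1, move L, go to q1
q1 | 0_[_]1   read _ → write _, move L, go to q2
q2 | 0[_]_1   read _ → write #, move R, go to q1
q1 | 0#[_]1   read _ → write _, move L, go to q2
q2 | 0[#]_1   read # → write #, move L, go to q1
q1 | [0]#_1   read 0 → write 0, move R, go to q3
q3 | 0[#]_1
Cell 2 holds _ when M halts.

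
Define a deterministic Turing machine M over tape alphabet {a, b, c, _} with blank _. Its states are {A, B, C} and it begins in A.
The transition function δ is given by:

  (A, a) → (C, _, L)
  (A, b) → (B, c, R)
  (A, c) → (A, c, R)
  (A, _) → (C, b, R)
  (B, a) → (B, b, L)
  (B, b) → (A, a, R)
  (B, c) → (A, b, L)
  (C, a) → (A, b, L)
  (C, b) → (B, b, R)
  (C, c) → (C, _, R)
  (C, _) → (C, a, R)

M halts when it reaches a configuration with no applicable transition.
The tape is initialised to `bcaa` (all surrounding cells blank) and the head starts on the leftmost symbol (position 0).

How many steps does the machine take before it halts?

13

state=A head=0 tape=[b]caa   (A,b)→(B,c,R)
state=B head=1 tape=c[c]aa   (B,c)→(A,b,L)
state=A head=0 tape=[c]baa   (A,c)→(A,c,R)
state=A head=1 tape=c[b]aa   (A,b)→(B,c,R)
state=B head=2 tape=cc[a]a   (B,a)→(B,b,L)
state=B head=1 tape=c[c]ba   (B,c)→(A,b,L)
state=A head=0 tape=[c]bba   (A,c)→(A,c,R)
state=A head=1 tape=c[b]ba   (A,b)→(B,c,R)
state=B head=2 tape=cc[b]a   (B,b)→(A,a,R)
state=A head=3 tape=cca[a]   (A,a)→(C,_,L)
state=C head=2 tape=cc[a]_   (C,a)→(A,b,L)
state=A head=1 tape=c[c]b_   (A,c)→(A,c,R)
state=A head=2 tape=cc[b]_   (A,b)→(B,c,R)
state=B head=3 tape=ccc[_]
M halts after 13 transitions.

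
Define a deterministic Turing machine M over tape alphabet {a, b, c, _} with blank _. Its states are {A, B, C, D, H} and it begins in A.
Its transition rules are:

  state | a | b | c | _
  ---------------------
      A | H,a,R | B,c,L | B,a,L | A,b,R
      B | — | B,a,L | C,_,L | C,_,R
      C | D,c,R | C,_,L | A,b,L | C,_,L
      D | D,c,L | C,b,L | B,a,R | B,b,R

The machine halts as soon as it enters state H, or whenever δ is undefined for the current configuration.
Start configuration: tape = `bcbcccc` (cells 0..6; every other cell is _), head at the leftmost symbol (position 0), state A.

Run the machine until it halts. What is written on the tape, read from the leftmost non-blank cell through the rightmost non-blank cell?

state=A head=0 tape=___[b]cbcccc   (A,b)→(B,c,L)
state=B head=-1 tape=__[_]ccbcccc   (B,_)→(C,_,R)
state=C head=0 tape=___[c]cbcccc   (C,c)→(A,b,L)
state=A head=-1 tape=__[_]bcbcccc   (A,_)→(A,b,R)
state=A head=0 tape=__b[b]cbcccc   (A,b)→(B,c,L)
state=B head=-1 tape=__[b]ccbcccc   (B,b)→(B,a,L)
state=B head=-2 tape=_[_]accbcccc   (B,_)→(C,_,R)
state=C head=-1 tape=__[a]ccbcccc   (C,a)→(D,c,R)
state=D head=0 tape=__c[c]cbcccc   (D,c)→(B,a,R)
state=B head=1 tape=__ca[c]bcccc   (B,c)→(C,_,L)
state=C head=0 tape=__c[a]_bcccc   (C,a)→(D,c,R)
state=D head=1 tape=__cc[_]bcccc   (D,_)→(B,b,R)
state=B head=2 tape=__ccb[b]cccc   (B,b)→(B,a,L)
state=B head=1 tape=__cc[b]acccc   (B,b)→(B,a,L)
state=B head=0 tape=__c[c]aacccc   (B,c)→(C,_,L)
state=C head=-1 tape=__[c]_aacccc   (C,c)→(A,b,L)
state=A head=-2 tape=_[_]b_aacccc   (A,_)→(A,b,R)
state=A head=-1 tape=_b[b]_aacccc   (A,b)→(B,c,L)
state=B head=-2 tape=_[b]c_aacccc   (B,b)→(B,a,L)
state=B head=-3 tape=[_]ac_aacccc   (B,_)→(C,_,R)
state=C head=-2 tape=_[a]c_aacccc   (C,a)→(D,c,R)
state=D head=-1 tape=_c[c]_aacccc   (D,c)→(B,a,R)
state=B head=0 tape=_ca[_]aacccc   (B,_)→(C,_,R)
state=C head=1 tape=_ca_[a]acccc   (C,a)→(D,c,R)
state=D head=2 tape=_ca_c[a]cccc   (D,a)→(D,c,L)
state=D head=1 tape=_ca_[c]ccccc   (D,c)→(B,a,R)
state=B head=2 tape=_ca_a[c]cccc   (B,c)→(C,_,L)
state=C head=1 tape=_ca_[a]_cccc   (C,a)→(D,c,R)
state=D head=2 tape=_ca_c[_]cccc   (D,_)→(B,b,R)
state=B head=3 tape=_ca_cb[c]ccc   (B,c)→(C,_,L)
state=C head=2 tape=_ca_c[b]_ccc   (C,b)→(C,_,L)
state=C head=1 tape=_ca_[c]__ccc   (C,c)→(A,b,L)
state=A head=0 tape=_ca[_]b__ccc   (A,_)→(A,b,R)
state=A head=1 tape=_cab[b]__ccc   (A,b)→(B,c,L)
state=B head=0 tape=_ca[b]c__ccc   (B,b)→(B,a,L)
state=B head=-1 tape=_c[a]ac__ccc
The non-blank tape span at halt is caac__ccc.

caac__ccc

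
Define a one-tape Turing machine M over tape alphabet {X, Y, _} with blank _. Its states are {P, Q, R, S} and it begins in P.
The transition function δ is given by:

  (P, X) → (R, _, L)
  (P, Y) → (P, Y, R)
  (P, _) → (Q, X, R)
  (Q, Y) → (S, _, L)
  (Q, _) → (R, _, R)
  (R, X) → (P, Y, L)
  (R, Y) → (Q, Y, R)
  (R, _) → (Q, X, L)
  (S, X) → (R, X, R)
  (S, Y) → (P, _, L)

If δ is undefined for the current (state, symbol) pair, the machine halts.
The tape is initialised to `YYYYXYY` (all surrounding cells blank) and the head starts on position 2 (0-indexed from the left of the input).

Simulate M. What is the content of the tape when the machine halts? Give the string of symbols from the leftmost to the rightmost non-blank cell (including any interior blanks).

state=P head=2 tape=YY[Y]YXYY   (P,Y)→(P,Y,R)
state=P head=3 tape=YYY[Y]XYY   (P,Y)→(P,Y,R)
state=P head=4 tape=YYYY[X]YY   (P,X)→(R,_,L)
state=R head=3 tape=YYY[Y]_YY   (R,Y)→(Q,Y,R)
state=Q head=4 tape=YYYY[_]YY   (Q,_)→(R,_,R)
state=R head=5 tape=YYYY_[Y]Y   (R,Y)→(Q,Y,R)
state=Q head=6 tape=YYYY_Y[Y]   (Q,Y)→(S,_,L)
state=S head=5 tape=YYYY_[Y]_   (S,Y)→(P,_,L)
state=P head=4 tape=YYYY[_]__   (P,_)→(Q,X,R)
state=Q head=5 tape=YYYYX[_]_   (Q,_)→(R,_,R)
state=R head=6 tape=YYYYX_[_]   (R,_)→(Q,X,L)
state=Q head=5 tape=YYYYX[_]X   (Q,_)→(R,_,R)
state=R head=6 tape=YYYYX_[X]   (R,X)→(P,Y,L)
state=P head=5 tape=YYYYX[_]Y   (P,_)→(Q,X,R)
state=Q head=6 tape=YYYYXX[Y]   (Q,Y)→(S,_,L)
state=S head=5 tape=YYYYX[X]_   (S,X)→(R,X,R)
state=R head=6 tape=YYYYXX[_]   (R,_)→(Q,X,L)
state=Q head=5 tape=YYYYX[X]X
The non-blank tape span at halt is YYYYXXX.

YYYYXXX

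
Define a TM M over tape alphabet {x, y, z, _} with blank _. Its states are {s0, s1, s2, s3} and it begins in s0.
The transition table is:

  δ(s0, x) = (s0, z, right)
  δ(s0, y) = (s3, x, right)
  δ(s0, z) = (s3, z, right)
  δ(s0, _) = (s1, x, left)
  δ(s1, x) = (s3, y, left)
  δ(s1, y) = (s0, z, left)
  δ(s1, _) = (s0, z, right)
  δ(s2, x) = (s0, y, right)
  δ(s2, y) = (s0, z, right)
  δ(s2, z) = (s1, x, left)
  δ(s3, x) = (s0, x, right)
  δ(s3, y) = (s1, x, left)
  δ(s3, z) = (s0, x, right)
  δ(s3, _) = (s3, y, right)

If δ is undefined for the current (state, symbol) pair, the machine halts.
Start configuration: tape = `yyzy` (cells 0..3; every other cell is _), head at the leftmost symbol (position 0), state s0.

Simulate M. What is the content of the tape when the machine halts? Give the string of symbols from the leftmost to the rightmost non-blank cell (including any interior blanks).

s0 | ___[y]yzy   read y → write x, move right, go to s3
s3 | ___x[y]zy   read y → write x, move left, go to s1
s1 | ___[x]xzy   read x → write y, move left, go to s3
s3 | __[_]yxzy   read _ → write y, move right, go to s3
s3 | __y[y]xzy   read y → write x, move left, go to s1
s1 | __[y]xxzy   read y → write z, move left, go to s0
s0 | _[_]zxxzy   read _ → write x, move left, go to s1
s1 | [_]xzxxzy   read _ → write z, move right, go to s0
s0 | z[x]zxxzy   read x → write z, move right, go to s0
s0 | zz[z]xxzy   read z → write z, move right, go to s3
s3 | zzz[x]xzy   read x → write x, move right, go to s0
s0 | zzzx[x]zy   read x → write z, move right, go to s0
s0 | zzzxz[z]y   read z → write z, move right, go to s3
s3 | zzzxzz[y]   read y → write x, move left, go to s1
s1 | zzzxz[z]x
The non-blank tape span at halt is zzzxzzx.

zzzxzzx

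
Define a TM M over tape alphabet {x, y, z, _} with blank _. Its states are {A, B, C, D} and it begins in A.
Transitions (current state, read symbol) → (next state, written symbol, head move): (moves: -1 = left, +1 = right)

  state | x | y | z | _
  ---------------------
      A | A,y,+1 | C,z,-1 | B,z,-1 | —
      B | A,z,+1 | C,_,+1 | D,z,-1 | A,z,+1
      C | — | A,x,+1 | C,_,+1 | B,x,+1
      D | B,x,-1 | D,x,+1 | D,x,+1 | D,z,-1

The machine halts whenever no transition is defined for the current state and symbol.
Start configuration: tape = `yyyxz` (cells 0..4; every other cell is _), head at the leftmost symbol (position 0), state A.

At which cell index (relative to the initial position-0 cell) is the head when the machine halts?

state=A head=0 tape=__[y]yyxz   (A,y)→(C,z,-1)
state=C head=-1 tape=_[_]zyyxz   (C,_)→(B,x,+1)
state=B head=0 tape=_x[z]yyxz   (B,z)→(D,z,-1)
state=D head=-1 tape=_[x]zyyxz   (D,x)→(B,x,-1)
state=B head=-2 tape=[_]xzyyxz   (B,_)→(A,z,+1)
state=A head=-1 tape=z[x]zyyxz   (A,x)→(A,y,+1)
state=A head=0 tape=zy[z]yyxz   (A,z)→(B,z,-1)
state=B head=-1 tape=z[y]zyyxz   (B,y)→(C,_,+1)
state=C head=0 tape=z_[z]yyxz   (C,z)→(C,_,+1)
state=C head=1 tape=z__[y]yxz   (C,y)→(A,x,+1)
state=A head=2 tape=z__x[y]xz   (A,y)→(C,z,-1)
state=C head=1 tape=z__[x]zxz
At halt the head is at cell 1.

1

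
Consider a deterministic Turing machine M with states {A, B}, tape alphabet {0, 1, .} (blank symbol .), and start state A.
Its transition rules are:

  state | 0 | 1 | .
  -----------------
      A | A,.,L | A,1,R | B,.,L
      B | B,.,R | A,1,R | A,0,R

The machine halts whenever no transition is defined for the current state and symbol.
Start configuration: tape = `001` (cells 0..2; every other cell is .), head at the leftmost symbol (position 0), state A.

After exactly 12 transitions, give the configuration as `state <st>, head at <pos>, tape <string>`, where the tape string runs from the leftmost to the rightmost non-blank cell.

A | ..[0]01   read 0 → write ., move L, go to A
A | .[.].01   read . → write ., move L, go to B
B | [.]..01   read . → write 0, move R, go to A
A | 0[.].01   read . → write ., move L, go to B
B | [0]..01   read 0 → write ., move R, go to B
B | .[.].01   read . → write 0, move R, go to A
A | .0[.]01   read . → write ., move L, go to B
B | .[0].01   read 0 → write ., move R, go to B
B | ..[.]01   read . → write 0, move R, go to A
A | ..0[0]1   read 0 → write ., move L, go to A
A | ..[0].1   read 0 → write ., move L, go to A
A | .[.]..1   read . → write ., move L, go to B
B | [.]...1
After 12 steps: state B, head at -2, tape 1.

state B, head at -2, tape 1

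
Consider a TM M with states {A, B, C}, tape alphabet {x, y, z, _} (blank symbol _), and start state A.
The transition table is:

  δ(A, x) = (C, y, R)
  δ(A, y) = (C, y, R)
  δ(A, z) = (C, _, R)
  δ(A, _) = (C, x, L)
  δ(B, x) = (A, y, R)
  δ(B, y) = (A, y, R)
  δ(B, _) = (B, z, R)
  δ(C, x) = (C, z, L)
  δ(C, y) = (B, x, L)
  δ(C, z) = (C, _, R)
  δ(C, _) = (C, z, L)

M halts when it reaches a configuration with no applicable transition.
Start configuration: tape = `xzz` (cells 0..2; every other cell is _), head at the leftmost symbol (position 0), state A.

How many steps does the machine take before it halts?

state=A head=0 tape=_[x]zz__   (A,x)→(C,y,R)
state=C head=1 tape=_y[z]z__   (C,z)→(C,_,R)
state=C head=2 tape=_y_[z]__   (C,z)→(C,_,R)
state=C head=3 tape=_y__[_]_   (C,_)→(C,z,L)
state=C head=2 tape=_y_[_]z_   (C,_)→(C,z,L)
state=C head=1 tape=_y[_]zz_   (C,_)→(C,z,L)
state=C head=0 tape=_[y]zzz_   (C,y)→(B,x,L)
state=B head=-1 tape=[_]xzzz_   (B,_)→(B,z,R)
state=B head=0 tape=z[x]zzz_   (B,x)→(A,y,R)
state=A head=1 tape=zy[z]zz_   (A,z)→(C,_,R)
state=C head=2 tape=zy_[z]z_   (C,z)→(C,_,R)
state=C head=3 tape=zy__[z]_   (C,z)→(C,_,R)
state=C head=4 tape=zy___[_]   (C,_)→(C,z,L)
state=C head=3 tape=zy__[_]z   (C,_)→(C,z,L)
state=C head=2 tape=zy_[_]zz   (C,_)→(C,z,L)
state=C head=1 tape=zy[_]zzz   (C,_)→(C,z,L)
state=C head=0 tape=z[y]zzzz   (C,y)→(B,x,L)
state=B head=-1 tape=[z]xzzzz
M halts after 17 transitions.

17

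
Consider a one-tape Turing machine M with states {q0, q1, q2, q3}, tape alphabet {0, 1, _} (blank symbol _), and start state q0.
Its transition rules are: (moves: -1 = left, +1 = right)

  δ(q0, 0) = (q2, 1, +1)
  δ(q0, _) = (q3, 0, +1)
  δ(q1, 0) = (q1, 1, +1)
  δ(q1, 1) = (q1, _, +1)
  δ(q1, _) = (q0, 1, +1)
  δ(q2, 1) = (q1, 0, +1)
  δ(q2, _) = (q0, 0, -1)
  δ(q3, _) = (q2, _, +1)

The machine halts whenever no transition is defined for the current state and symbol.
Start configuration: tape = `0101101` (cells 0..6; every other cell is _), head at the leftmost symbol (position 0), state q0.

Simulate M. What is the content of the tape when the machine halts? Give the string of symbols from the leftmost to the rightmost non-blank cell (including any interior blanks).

101__1_1000

state=q0 head=0 tape=[0]101101____   (q0,0)→(q2,1,+1)
state=q2 head=1 tape=1[1]01101____   (q2,1)→(q1,0,+1)
state=q1 head=2 tape=10[0]1101____   (q1,0)→(q1,1,+1)
state=q1 head=3 tape=101[1]101____   (q1,1)→(q1,_,+1)
state=q1 head=4 tape=101_[1]01____   (q1,1)→(q1,_,+1)
state=q1 head=5 tape=101__[0]1____   (q1,0)→(q1,1,+1)
state=q1 head=6 tape=101__1[1]____   (q1,1)→(q1,_,+1)
state=q1 head=7 tape=101__1_[_]___   (q1,_)→(q0,1,+1)
state=q0 head=8 tape=101__1_1[_]__   (q0,_)→(q3,0,+1)
state=q3 head=9 tape=101__1_10[_]_   (q3,_)→(q2,_,+1)
state=q2 head=10 tape=101__1_10_[_]   (q2,_)→(q0,0,-1)
state=q0 head=9 tape=101__1_10[_]0   (q0,_)→(q3,0,+1)
state=q3 head=10 tape=101__1_100[0]
The non-blank tape span at halt is 101__1_1000.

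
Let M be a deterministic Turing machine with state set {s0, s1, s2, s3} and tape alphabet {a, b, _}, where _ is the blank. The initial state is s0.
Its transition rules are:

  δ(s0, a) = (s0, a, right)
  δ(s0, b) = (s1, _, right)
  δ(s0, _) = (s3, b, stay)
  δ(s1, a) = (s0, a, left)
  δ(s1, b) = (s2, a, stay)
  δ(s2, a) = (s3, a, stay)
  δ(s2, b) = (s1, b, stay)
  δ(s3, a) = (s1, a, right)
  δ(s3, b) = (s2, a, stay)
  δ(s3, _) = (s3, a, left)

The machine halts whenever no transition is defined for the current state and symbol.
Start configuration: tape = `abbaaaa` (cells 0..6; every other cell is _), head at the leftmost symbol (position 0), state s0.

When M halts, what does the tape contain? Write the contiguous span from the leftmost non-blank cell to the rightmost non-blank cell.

s0 | [a]bbaaaa__   read a → write a, move right, go to s0
s0 | a[b]baaaa__   read b → write _, move right, go to s1
s1 | a_[b]aaaa__   read b → write a, move stay, go to s2
s2 | a_[a]aaaa__   read a → write a, move stay, go to s3
s3 | a_[a]aaaa__   read a → write a, move right, go to s1
s1 | a_a[a]aaa__   read a → write a, move left, go to s0
s0 | a_[a]aaaa__   read a → write a, move right, go to s0
s0 | a_a[a]aaa__   read a → write a, move right, go to s0
s0 | a_aa[a]aa__   read a → write a, move right, go to s0
s0 | a_aaa[a]a__   read a → write a, move right, go to s0
s0 | a_aaaa[a]__   read a → write a, move right, go to s0
s0 | a_aaaaa[_]_   read _ → write b, move stay, go to s3
s3 | a_aaaaa[b]_   read b → write a, move stay, go to s2
s2 | a_aaaaa[a]_   read a → write a, move stay, go to s3
s3 | a_aaaaa[a]_   read a → write a, move right, go to s1
s1 | a_aaaaaa[_]
The non-blank tape span at halt is a_aaaaaa.

a_aaaaaa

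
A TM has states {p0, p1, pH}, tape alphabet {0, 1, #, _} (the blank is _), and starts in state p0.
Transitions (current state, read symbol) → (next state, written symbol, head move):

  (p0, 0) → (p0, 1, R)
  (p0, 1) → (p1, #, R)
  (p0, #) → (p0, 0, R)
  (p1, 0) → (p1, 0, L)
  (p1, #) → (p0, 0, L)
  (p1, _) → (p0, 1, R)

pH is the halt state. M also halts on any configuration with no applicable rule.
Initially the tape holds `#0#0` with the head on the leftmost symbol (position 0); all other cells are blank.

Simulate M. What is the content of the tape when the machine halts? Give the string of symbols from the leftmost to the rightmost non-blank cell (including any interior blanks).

0101

p0 | [#]0#0_   read # → write 0, move R, go to p0
p0 | 0[0]#0_   read 0 → write 1, move R, go to p0
p0 | 01[#]0_   read # → write 0, move R, go to p0
p0 | 010[0]_   read 0 → write 1, move R, go to p0
p0 | 0101[_]
The non-blank tape span at halt is 0101.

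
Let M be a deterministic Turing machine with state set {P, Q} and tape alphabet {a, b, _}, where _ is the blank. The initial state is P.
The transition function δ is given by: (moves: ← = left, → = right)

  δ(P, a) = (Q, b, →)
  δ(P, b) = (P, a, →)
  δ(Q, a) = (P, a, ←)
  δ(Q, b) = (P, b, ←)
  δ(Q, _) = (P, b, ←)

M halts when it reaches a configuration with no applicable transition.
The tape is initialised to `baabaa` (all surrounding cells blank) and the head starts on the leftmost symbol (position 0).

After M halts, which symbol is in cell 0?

P | [b]aabaa__   read b → write a, move →, go to P
P | a[a]abaa__   read a → write b, move →, go to Q
Q | ab[a]baa__   read a → write a, move ←, go to P
P | a[b]abaa__   read b → write a, move →, go to P
P | aa[a]baa__   read a → write b, move →, go to Q
Q | aab[b]aa__   read b → write b, move ←, go to P
P | aa[b]baa__   read b → write a, move →, go to P
P | aaa[b]aa__   read b → write a, move →, go to P
P | aaaa[a]a__   read a → write b, move →, go to Q
Q | aaaab[a]__   read a → write a, move ←, go to P
P | aaaa[b]a__   read b → write a, move →, go to P
P | aaaaa[a]__   read a → write b, move →, go to Q
Q | aaaaab[_]_   read _ → write b, move ←, go to P
P | aaaaa[b]b_   read b → write a, move →, go to P
P | aaaaaa[b]_   read b → write a, move →, go to P
P | aaaaaaa[_]
Cell 0 holds a when M halts.

a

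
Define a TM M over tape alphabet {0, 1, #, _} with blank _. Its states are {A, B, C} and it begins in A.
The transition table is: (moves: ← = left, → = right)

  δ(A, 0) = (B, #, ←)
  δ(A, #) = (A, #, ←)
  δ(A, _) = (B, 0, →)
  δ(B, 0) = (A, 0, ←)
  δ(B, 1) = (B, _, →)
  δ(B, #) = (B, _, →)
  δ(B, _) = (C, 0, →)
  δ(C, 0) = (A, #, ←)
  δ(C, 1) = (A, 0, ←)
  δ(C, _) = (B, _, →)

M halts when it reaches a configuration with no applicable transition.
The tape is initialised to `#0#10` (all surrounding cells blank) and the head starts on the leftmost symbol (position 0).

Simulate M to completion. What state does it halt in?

A | ___[#]0#10   read # → write #, move ←, go to A
A | __[_]#0#10   read _ → write 0, move →, go to B
B | __0[#]0#10   read # → write _, move →, go to B
B | __0_[0]#10   read 0 → write 0, move ←, go to A
A | __0[_]0#10   read _ → write 0, move →, go to B
B | __00[0]#10   read 0 → write 0, move ←, go to A
A | __0[0]0#10   read 0 → write #, move ←, go to B
B | __[0]#0#10   read 0 → write 0, move ←, go to A
A | _[_]0#0#10   read _ → write 0, move →, go to B
B | _0[0]#0#10   read 0 → write 0, move ←, go to A
A | _[0]0#0#10   read 0 → write #, move ←, go to B
B | [_]#0#0#10   read _ → write 0, move →, go to C
C | 0[#]0#0#10
No transition is defined for (C, #); M halts in state C.

C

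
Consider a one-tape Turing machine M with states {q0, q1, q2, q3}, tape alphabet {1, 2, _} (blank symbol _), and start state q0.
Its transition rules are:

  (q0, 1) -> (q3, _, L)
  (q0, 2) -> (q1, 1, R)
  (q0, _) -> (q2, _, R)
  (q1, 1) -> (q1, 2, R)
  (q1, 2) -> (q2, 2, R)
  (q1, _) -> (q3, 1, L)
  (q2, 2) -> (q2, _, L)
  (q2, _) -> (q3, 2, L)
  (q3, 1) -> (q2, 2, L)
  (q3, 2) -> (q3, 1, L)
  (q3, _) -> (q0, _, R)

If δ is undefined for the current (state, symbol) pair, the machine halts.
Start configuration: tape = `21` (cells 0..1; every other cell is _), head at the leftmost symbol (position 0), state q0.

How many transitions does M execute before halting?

9

state=q0 head=0 tape=__[2]1_   (q0,2)→(q1,1,R)
state=q1 head=1 tape=__1[1]_   (q1,1)→(q1,2,R)
state=q1 head=2 tape=__12[_]   (q1,_)→(q3,1,L)
state=q3 head=1 tape=__1[2]1   (q3,2)→(q3,1,L)
state=q3 head=0 tape=__[1]11   (q3,1)→(q2,2,L)
state=q2 head=-1 tape=_[_]211   (q2,_)→(q3,2,L)
state=q3 head=-2 tape=[_]2211   (q3,_)→(q0,_,R)
state=q0 head=-1 tape=_[2]211   (q0,2)→(q1,1,R)
state=q1 head=0 tape=_1[2]11   (q1,2)→(q2,2,R)
state=q2 head=1 tape=_12[1]1
M halts after 9 transitions.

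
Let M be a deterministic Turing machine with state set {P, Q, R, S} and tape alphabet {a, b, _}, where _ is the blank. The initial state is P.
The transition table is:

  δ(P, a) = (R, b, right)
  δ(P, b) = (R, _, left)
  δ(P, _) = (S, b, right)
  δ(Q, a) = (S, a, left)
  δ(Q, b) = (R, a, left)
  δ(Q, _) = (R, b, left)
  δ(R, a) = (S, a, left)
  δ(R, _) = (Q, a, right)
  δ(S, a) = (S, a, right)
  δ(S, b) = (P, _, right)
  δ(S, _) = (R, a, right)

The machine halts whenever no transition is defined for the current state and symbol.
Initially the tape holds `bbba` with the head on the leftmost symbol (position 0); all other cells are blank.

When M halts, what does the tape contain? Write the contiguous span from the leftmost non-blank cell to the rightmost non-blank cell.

state=P head=0 tape=__[b]bba__   (P,b)→(R,_,left)
state=R head=-1 tape=_[_]_bba__   (R,_)→(Q,a,right)
state=Q head=0 tape=_a[_]bba__   (Q,_)→(R,b,left)
state=R head=-1 tape=_[a]bbba__   (R,a)→(S,a,left)
state=S head=-2 tape=[_]abbba__   (S,_)→(R,a,right)
state=R head=-1 tape=a[a]bbba__   (R,a)→(S,a,left)
state=S head=-2 tape=[a]abbba__   (S,a)→(S,a,right)
state=S head=-1 tape=a[a]bbba__   (S,a)→(S,a,right)
state=S head=0 tape=aa[b]bba__   (S,b)→(P,_,right)
state=P head=1 tape=aa_[b]ba__   (P,b)→(R,_,left)
state=R head=0 tape=aa[_]_ba__   (R,_)→(Q,a,right)
state=Q head=1 tape=aaa[_]ba__   (Q,_)→(R,b,left)
state=R head=0 tape=aa[a]bba__   (R,a)→(S,a,left)
state=S head=-1 tape=a[a]abba__   (S,a)→(S,a,right)
state=S head=0 tape=aa[a]bba__   (S,a)→(S,a,right)
state=S head=1 tape=aaa[b]ba__   (S,b)→(P,_,right)
state=P head=2 tape=aaa_[b]a__   (P,b)→(R,_,left)
state=R head=1 tape=aaa[_]_a__   (R,_)→(Q,a,right)
state=Q head=2 tape=aaaa[_]a__   (Q,_)→(R,b,left)
state=R head=1 tape=aaa[a]ba__   (R,a)→(S,a,left)
state=S head=0 tape=aa[a]aba__   (S,a)→(S,a,right)
state=S head=1 tape=aaa[a]ba__   (S,a)→(S,a,right)
state=S head=2 tape=aaaa[b]a__   (S,b)→(P,_,right)
state=P head=3 tape=aaaa_[a]__   (P,a)→(R,b,right)
state=R head=4 tape=aaaa_b[_]_   (R,_)→(Q,a,right)
state=Q head=5 tape=aaaa_ba[_]   (Q,_)→(R,b,left)
state=R head=4 tape=aaaa_b[a]b   (R,a)→(S,a,left)
state=S head=3 tape=aaaa_[b]ab   (S,b)→(P,_,right)
state=P head=4 tape=aaaa__[a]b   (P,a)→(R,b,right)
state=R head=5 tape=aaaa__b[b]
The non-blank tape span at halt is aaaa__bb.

aaaa__bb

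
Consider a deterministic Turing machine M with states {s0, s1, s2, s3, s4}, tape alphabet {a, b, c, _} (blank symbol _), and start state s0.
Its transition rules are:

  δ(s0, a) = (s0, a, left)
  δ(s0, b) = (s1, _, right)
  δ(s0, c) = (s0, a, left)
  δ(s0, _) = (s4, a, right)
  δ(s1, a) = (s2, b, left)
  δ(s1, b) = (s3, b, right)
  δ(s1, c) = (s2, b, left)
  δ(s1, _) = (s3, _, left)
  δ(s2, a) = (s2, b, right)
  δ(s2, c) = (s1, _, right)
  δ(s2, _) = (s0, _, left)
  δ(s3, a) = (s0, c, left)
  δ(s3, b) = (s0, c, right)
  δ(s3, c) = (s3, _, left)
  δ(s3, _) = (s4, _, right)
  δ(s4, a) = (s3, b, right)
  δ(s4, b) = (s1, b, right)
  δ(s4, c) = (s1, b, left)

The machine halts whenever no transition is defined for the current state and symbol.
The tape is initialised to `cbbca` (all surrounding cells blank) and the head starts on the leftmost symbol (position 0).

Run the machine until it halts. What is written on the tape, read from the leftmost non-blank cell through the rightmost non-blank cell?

ab_cabb

state=s0 head=0 tape=__[c]bbca   (s0,c)→(s0,a,left)
state=s0 head=-1 tape=_[_]abbca   (s0,_)→(s4,a,right)
state=s4 head=0 tape=_a[a]bbca   (s4,a)→(s3,b,right)
state=s3 head=1 tape=_ab[b]bca   (s3,b)→(s0,c,right)
state=s0 head=2 tape=_abc[b]ca   (s0,b)→(s1,_,right)
state=s1 head=3 tape=_abc_[c]a   (s1,c)→(s2,b,left)
state=s2 head=2 tape=_abc[_]ba   (s2,_)→(s0,_,left)
state=s0 head=1 tape=_ab[c]_ba   (s0,c)→(s0,a,left)
state=s0 head=0 tape=_a[b]a_ba   (s0,b)→(s1,_,right)
state=s1 head=1 tape=_a_[a]_ba   (s1,a)→(s2,b,left)
state=s2 head=0 tape=_a[_]b_ba   (s2,_)→(s0,_,left)
state=s0 head=-1 tape=_[a]_b_ba   (s0,a)→(s0,a,left)
state=s0 head=-2 tape=[_]a_b_ba   (s0,_)→(s4,a,right)
state=s4 head=-1 tape=a[a]_b_ba   (s4,a)→(s3,b,right)
state=s3 head=0 tape=ab[_]b_ba   (s3,_)→(s4,_,right)
state=s4 head=1 tape=ab_[b]_ba   (s4,b)→(s1,b,right)
state=s1 head=2 tape=ab_b[_]ba   (s1,_)→(s3,_,left)
state=s3 head=1 tape=ab_[b]_ba   (s3,b)→(s0,c,right)
state=s0 head=2 tape=ab_c[_]ba   (s0,_)→(s4,a,right)
state=s4 head=3 tape=ab_ca[b]a   (s4,b)→(s1,b,right)
state=s1 head=4 tape=ab_cab[a]   (s1,a)→(s2,b,left)
state=s2 head=3 tape=ab_ca[b]b
The non-blank tape span at halt is ab_cabb.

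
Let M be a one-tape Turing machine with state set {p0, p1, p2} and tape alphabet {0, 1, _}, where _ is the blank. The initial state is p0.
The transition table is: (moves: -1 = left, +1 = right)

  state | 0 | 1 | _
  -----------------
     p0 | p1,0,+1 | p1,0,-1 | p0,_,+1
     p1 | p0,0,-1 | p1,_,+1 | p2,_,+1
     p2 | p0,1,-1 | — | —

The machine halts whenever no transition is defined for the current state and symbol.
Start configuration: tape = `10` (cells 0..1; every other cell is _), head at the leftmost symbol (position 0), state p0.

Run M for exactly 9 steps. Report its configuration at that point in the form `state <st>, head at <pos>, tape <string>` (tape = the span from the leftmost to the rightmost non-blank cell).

state=p0 head=0 tape=_[1]0   (p0,1)→(p1,0,-1)
state=p1 head=-1 tape=[_]00   (p1,_)→(p2,_,+1)
state=p2 head=0 tape=_[0]0   (p2,0)→(p0,1,-1)
state=p0 head=-1 tape=[_]10   (p0,_)→(p0,_,+1)
state=p0 head=0 tape=_[1]0   (p0,1)→(p1,0,-1)
state=p1 head=-1 tape=[_]00   (p1,_)→(p2,_,+1)
state=p2 head=0 tape=_[0]0   (p2,0)→(p0,1,-1)
state=p0 head=-1 tape=[_]10   (p0,_)→(p0,_,+1)
state=p0 head=0 tape=_[1]0   (p0,1)→(p1,0,-1)
state=p1 head=-1 tape=[_]00
After 9 steps: state p1, head at -1, tape 00.

state p1, head at -1, tape 00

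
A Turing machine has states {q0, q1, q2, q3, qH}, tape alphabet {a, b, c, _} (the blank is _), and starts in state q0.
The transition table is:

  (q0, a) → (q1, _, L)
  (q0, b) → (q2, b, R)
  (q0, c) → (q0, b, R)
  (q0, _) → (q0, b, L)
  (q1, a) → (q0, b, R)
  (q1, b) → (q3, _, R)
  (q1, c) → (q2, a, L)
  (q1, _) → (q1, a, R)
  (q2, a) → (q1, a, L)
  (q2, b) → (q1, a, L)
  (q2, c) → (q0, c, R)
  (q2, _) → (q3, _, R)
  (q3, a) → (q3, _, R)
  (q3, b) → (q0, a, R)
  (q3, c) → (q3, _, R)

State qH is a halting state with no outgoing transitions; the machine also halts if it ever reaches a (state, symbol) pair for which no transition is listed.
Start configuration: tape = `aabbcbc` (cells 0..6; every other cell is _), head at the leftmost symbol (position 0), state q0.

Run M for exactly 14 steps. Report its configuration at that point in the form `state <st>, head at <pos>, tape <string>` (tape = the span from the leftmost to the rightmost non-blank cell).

state q1, head at 6, tape aab___aba

q0 | _[a]abbcbc_   read a → write _, move L, go to q1
q1 | [_]_abbcbc_   read _ → write a, move R, go to q1
q1 | a[_]abbcbc_   read _ → write a, move R, go to q1
q1 | aa[a]bbcbc_   read a → write b, move R, go to q0
q0 | aab[b]bcbc_   read b → write b, move R, go to q2
q2 | aabb[b]cbc_   read b → write a, move L, go to q1
q1 | aab[b]acbc_   read b → write _, move R, go to q3
q3 | aab_[a]cbc_   read a → write _, move R, go to q3
q3 | aab__[c]bc_   read c → write _, move R, go to q3
q3 | aab___[b]c_   read b → write a, move R, go to q0
q0 | aab___a[c]_   read c → write b, move R, go to q0
q0 | aab___ab[_]   read _ → write b, move L, go to q0
q0 | aab___a[b]b   read b → write b, move R, go to q2
q2 | aab___ab[b]   read b → write a, move L, go to q1
q1 | aab___a[b]a
After 14 steps: state q1, head at 6, tape aab___aba.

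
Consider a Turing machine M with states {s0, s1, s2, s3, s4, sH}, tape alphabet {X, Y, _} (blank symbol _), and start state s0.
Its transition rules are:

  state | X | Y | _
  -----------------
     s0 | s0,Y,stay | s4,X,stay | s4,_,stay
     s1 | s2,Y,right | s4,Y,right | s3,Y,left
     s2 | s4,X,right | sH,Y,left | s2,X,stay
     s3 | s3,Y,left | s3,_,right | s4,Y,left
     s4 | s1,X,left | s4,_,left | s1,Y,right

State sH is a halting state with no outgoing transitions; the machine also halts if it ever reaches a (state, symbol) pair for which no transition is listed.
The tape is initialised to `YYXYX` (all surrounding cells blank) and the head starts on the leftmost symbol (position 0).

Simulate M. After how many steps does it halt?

s0 | ____[Y]YXYX   read Y → write X, move stay, go to s4
s4 | ____[X]YXYX   read X → write X, move left, go to s1
s1 | ___[_]XYXYX   read _ → write Y, move left, go to s3
s3 | __[_]YXYXYX   read _ → write Y, move left, go to s4
s4 | _[_]YYXYXYX   read _ → write Y, move right, go to s1
s1 | _Y[Y]YXYXYX   read Y → write Y, move right, go to s4
s4 | _YY[Y]XYXYX   read Y → write _, move left, go to s4
s4 | _Y[Y]_XYXYX   read Y → write _, move left, go to s4
s4 | _[Y]__XYXYX   read Y → write _, move left, go to s4
s4 | [_]___XYXYX   read _ → write Y, move right, go to s1
s1 | Y[_]__XYXYX   read _ → write Y, move left, go to s3
s3 | [Y]Y__XYXYX   read Y → write _, move right, go to s3
s3 | _[Y]__XYXYX   read Y → write _, move right, go to s3
s3 | __[_]_XYXYX   read _ → write Y, move left, go to s4
s4 | _[_]Y_XYXYX   read _ → write Y, move right, go to s1
s1 | _Y[Y]_XYXYX   read Y → write Y, move right, go to s4
s4 | _YY[_]XYXYX   read _ → write Y, move right, go to s1
s1 | _YYY[X]YXYX   read X → write Y, move right, go to s2
s2 | _YYYY[Y]XYX   read Y → write Y, move left, go to sH
sH | _YYY[Y]YXYX
M halts after 19 transitions.

19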